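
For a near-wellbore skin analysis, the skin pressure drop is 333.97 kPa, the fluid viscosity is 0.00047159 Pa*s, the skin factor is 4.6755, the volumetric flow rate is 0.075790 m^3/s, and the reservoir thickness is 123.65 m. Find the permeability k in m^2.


k = S*q*mu / (2*pi*dP_s*1000*hr)
k = 4.6755*0.075790*0.00047159 / (2*pi*333.97*1000*123.65)
k = 6.4406e-13 m^2


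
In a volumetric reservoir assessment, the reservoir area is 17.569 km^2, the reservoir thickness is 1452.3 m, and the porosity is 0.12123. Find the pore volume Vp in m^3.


Vp = A * 1e6 * hr * phi
Vp = 17.569 * 1e6 * 1452.3 * 0.12123
Vp = 3.0932e+09 m^3


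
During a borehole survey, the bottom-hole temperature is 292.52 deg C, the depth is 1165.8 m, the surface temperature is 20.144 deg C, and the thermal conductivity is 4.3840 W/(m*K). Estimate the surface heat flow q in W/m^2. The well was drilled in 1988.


Step 1: grad = (T_d - T_surf)/d * 1000 = (292.52 - 20.144)/1165.8 * 1000 = 233.6387 deg C/km
Step 2: q = k * grad / 1000 = 4.384 * 233.6387 / 1000 = 1.0243 W/m^2
q = 1.0243 W/m^2


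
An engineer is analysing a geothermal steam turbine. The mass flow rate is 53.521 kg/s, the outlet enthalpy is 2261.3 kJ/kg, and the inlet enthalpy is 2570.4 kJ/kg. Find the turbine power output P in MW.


P = mdot * (h_in - h_out) / 1000
P = 53.521 * (2570.4 - 2261.3) / 1000
P = 16.543 MW


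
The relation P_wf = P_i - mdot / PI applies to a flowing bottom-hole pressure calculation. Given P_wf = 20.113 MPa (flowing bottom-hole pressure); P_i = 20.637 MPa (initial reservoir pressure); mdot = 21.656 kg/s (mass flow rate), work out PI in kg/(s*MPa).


PI = mdot / (P_i - P_wf)
PI = 21.656 / (20.637 - 20.113)
PI = 41.328 kg/(s*MPa)


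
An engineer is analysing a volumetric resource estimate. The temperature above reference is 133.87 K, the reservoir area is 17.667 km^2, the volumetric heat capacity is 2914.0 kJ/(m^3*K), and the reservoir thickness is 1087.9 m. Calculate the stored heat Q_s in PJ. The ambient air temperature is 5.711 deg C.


Step 1: Vr = A*1e6*hr = 17.667*1e6*1087.9 = 1.921993e+10 m^3
Step 2: Q_s = Vr*rhoc*dT/1e12 = 1.921993e+10*2914.0*133.87/1e12 = 7497.6 PJ
Q_s = 7497.6 PJ


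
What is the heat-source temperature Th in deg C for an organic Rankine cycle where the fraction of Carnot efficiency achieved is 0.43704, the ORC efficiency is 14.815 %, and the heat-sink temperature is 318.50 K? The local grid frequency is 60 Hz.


Th = Tc / (1 - (eta_orc/100)/f)
Th = 318.50 / (1 - (14.815/100)/0.43704)
Th = 481.8347 K
Convert to deg C: 481.8347 - 273.15 = 208.68 deg C
Th = 208.68 deg C


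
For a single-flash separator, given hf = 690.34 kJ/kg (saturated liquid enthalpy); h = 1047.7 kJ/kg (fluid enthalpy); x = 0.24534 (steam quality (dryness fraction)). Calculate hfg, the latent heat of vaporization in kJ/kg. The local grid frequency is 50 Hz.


hfg = (h - hf) / x
hfg = (1047.7 - 690.34) / 0.24534
hfg = 1456.6 kJ/kg


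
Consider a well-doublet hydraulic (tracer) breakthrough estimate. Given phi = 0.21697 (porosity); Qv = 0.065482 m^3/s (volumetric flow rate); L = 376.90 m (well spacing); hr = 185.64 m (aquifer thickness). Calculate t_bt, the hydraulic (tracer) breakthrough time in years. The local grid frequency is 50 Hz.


t_bt = pi * hr * phi * L^2 / (3 * Qv) / (365.25*86400)
t_bt = pi * 185.64 * 0.21697 * 376.90^2 / (3 * 0.065482) / (365.25*86400)
t_bt = 2.8995 years


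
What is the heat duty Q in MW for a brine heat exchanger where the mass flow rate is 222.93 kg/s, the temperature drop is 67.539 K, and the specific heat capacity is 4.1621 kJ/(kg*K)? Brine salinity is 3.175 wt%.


Q = mdot * cp * dT / 1000
Q = 222.93 * 4.1621 * 67.539 / 1000
Q = 62.667 MW


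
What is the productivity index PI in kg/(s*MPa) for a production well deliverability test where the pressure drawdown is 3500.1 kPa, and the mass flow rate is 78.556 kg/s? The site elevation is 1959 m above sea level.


PI = mdot * 1000 / dP
PI = 78.556 * 1000 / 3500.1
PI = 22.444 kg/(s*MPa)


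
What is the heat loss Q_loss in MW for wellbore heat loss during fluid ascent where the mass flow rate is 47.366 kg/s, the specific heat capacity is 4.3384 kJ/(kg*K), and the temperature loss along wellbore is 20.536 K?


Q_loss = mdot * cp * dT
Q_loss = 47.366 * 4.3384 * 20.536
Q_loss = 4219.997 kW
Convert: 4219.997 kW * 0.001 = 4.2200 MW
Q_loss = 4.2200 MW


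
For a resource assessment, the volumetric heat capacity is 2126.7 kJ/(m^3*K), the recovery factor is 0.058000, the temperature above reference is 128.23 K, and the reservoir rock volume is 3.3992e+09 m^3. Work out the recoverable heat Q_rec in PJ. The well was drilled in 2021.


Step 1: Q_s = Vr*rhoc*dT/1e12 = 3.3992e+09*2126.7*128.23/1e12 = 926.9848 PJ
Step 2: Q_rec = Q_s * RF = 926.9848 * 0.058 = 53.765 PJ
Q_rec = 53.765 PJ


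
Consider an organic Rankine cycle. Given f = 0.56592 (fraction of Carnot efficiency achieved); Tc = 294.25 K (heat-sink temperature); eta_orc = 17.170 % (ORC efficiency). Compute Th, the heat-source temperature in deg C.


Th = Tc / (1 - (eta_orc/100)/f)
Th = 294.25 / (1 - (17.170/100)/0.56592)
Th = 422.4087 K
Convert to deg C: 422.4087 - 273.15 = 149.26 deg C
Th = 149.26 deg C


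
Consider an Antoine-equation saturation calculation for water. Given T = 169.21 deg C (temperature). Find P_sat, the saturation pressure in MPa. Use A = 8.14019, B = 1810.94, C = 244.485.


P_sat = 10^(A - B/(C + T)) / 760 * 0.101325
P_sat = 10^(8.14019 - 1810.94/(244.485 + 169.21)) / 760 * 0.101325
P_sat = 0.77200 MPa


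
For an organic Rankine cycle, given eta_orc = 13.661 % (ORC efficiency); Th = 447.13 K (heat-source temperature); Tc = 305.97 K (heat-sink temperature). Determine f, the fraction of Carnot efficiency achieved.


f = (eta_orc/100) / (1 - Tc/Th)
f = (13.661/100) / (1 - 305.97/447.13)
f = 0.43272


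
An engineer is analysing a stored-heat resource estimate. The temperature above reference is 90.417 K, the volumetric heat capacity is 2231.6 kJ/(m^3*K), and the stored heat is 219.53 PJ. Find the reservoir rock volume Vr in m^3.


Vr = Q_s * 1e12 / (rhoc * dT)
Vr = 219.53 * 1e12 / (2231.6 * 90.417)
Vr = 1.0880e+09 m^3


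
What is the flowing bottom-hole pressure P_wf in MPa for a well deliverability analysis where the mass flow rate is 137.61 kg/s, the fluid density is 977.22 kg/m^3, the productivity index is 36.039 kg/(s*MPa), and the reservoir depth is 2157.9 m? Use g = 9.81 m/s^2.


Step 1: P_i = rho*g*h/1e6 = 977.22*9.81*2157.9/1e6 = 20.68677 MPa
Step 2: P_wf = P_i - mdot/PI = 20.68677 - 137.61/36.039 = 16.868 MPa
P_wf = 16.868 MPa


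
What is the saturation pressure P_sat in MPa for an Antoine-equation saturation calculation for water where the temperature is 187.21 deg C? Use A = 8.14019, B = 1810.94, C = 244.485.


P_sat = 10^(A - B/(C + T)) / 760 * 0.101325
P_sat = 10^(8.14019 - 1810.94/(244.485 + 187.21)) / 760 * 0.101325
P_sat = 1.1753 MPa


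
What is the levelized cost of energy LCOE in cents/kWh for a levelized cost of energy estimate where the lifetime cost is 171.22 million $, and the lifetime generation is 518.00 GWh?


LCOE = C_tot / E_tot * 100
LCOE = 171.22 / 518.00 * 100
LCOE = 33.054 cents/kWh


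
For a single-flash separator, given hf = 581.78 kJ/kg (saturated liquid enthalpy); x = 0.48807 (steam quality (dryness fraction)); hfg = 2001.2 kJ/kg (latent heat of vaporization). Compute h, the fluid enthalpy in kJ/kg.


h = hf + x * hfg
h = 581.78 + 0.48807 * 2001.2
h = 1558.5 kJ/kg


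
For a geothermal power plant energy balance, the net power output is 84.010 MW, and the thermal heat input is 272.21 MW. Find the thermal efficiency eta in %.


eta = W_net / Q_in * 100
eta = 84.010 / 272.21 * 100
eta = 30.862 %


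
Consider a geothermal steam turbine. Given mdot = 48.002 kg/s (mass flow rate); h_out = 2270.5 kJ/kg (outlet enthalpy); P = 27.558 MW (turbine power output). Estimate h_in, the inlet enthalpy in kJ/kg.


h_in = h_out + P * 1000 / mdot
h_in = 2270.5 + 27.558 * 1000 / 48.002
h_in = 2844.6 kJ/kg


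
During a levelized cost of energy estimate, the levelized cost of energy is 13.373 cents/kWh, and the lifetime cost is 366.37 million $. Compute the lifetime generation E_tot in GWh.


E_tot = C_tot / LCOE * 100
E_tot = 366.37 / 13.373 * 100
E_tot = 2739.6 GWh


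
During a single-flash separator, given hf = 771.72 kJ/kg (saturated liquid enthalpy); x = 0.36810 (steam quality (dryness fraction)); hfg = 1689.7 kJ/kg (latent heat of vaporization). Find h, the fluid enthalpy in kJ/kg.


h = hf + x * hfg
h = 771.72 + 0.36810 * 1689.7
h = 1393.7 kJ/kg


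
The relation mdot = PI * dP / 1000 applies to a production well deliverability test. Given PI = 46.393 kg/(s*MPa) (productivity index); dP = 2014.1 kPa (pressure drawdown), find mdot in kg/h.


mdot = PI * dP / 1000
mdot = 46.393 * 2014.1 / 1000
mdot = 93.44014 kg/s
Convert: 93.44014 kg/s * 3600.0 = 3.3638e+05 kg/h
mdot = 3.3638e+05 kg/h


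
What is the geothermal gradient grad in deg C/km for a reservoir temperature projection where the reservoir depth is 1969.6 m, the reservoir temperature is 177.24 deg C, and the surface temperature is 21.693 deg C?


grad = (T_res - T_surf) / d * 1000
grad = (177.24 - 21.693) / 1969.6 * 1000
grad = 78.974 deg C/km


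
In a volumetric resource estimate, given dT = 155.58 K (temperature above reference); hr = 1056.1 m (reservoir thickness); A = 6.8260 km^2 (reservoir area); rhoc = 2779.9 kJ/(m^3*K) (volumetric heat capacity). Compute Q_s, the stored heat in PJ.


Step 1: Vr = A*1e6*hr = 6.826*1e6*1056.1 = 7.208939e+09 m^3
Step 2: Q_s = Vr*rhoc*dT/1e12 = 7.208939e+09*2779.9*155.58/1e12 = 3117.8 PJ
Q_s = 3117.8 PJ


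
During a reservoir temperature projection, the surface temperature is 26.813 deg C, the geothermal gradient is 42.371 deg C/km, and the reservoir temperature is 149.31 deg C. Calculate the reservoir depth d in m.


d = (T_res - T_surf) / grad * 1000
d = (149.31 - 26.813) / 42.371 * 1000
d = 2891.1 m


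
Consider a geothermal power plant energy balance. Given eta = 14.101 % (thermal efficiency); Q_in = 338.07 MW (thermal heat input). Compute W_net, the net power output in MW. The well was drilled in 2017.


W_net = eta / 100 * Q_in
W_net = 14.101 / 100 * 338.07
W_net = 47.671 MW


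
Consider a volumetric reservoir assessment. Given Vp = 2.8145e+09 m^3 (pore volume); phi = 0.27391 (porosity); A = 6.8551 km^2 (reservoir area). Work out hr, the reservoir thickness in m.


hr = Vp / (A * 1e6 * phi)
hr = 2.8145e+09 / (6.8551 * 1e6 * 0.27391)
hr = 1498.9 m


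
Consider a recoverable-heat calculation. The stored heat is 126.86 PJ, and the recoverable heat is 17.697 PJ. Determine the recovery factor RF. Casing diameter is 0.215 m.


RF = Q_rec / Q_s
RF = 17.697 / 126.86
RF = 0.13950


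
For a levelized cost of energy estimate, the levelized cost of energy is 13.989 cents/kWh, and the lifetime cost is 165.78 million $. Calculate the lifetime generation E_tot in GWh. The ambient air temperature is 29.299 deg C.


E_tot = C_tot / LCOE * 100
E_tot = 165.78 / 13.989 * 100
E_tot = 1185.1 GWh


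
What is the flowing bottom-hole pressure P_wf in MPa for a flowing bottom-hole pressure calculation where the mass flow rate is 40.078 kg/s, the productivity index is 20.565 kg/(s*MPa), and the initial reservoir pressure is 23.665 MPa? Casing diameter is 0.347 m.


P_wf = P_i - mdot / PI
P_wf = 23.665 - 40.078 / 20.565
P_wf = 21.716 MPa


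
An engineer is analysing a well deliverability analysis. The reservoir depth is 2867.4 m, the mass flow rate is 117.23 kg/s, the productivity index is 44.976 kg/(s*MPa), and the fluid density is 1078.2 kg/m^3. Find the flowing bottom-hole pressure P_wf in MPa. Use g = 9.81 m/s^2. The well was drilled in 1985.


Step 1: P_i = rho*g*h/1e6 = 1078.2*9.81*2867.4/1e6 = 30.32890 MPa
Step 2: P_wf = P_i - mdot/PI = 30.32890 - 117.23/44.976 = 27.722 MPa
P_wf = 27.722 MPa


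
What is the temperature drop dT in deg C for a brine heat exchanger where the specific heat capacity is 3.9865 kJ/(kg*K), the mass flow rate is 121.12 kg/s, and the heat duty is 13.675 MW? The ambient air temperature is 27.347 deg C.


dT = Q * 1000 / (mdot * cp)
dT = 13.675 * 1000 / (121.12 * 3.9865)
dT = 28.32173 K
Convert (temperature difference, 1 K = 1 deg C): 28.32173 K = 28.32173 deg C
dT = 28.322 deg C


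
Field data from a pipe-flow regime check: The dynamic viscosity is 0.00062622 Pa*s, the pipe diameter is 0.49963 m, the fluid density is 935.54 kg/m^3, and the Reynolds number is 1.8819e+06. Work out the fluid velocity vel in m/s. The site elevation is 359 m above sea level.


vel = Re * mu / (rho * D)
vel = 1.8819e+06 * 0.00062622 / (935.54 * 0.49963)
vel = 2.5212 m/s


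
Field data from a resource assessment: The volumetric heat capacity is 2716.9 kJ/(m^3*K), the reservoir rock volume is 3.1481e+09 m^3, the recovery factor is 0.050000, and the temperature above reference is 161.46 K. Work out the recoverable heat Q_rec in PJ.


Step 1: Q_s = Vr*rhoc*dT/1e12 = 3.1481e+09*2716.9*161.46/1e12 = 1380.979 PJ
Step 2: Q_rec = Q_s * RF = 1380.979 * 0.05 = 69.049 PJ
Q_rec = 69.049 PJ


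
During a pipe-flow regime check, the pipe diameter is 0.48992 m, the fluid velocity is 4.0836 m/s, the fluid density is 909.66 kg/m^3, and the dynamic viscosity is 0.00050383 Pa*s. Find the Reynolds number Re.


Re = rho * vel * D / mu
Re = 909.66 * 4.0836 * 0.48992 / 0.00050383
Re = 3.6121e+06


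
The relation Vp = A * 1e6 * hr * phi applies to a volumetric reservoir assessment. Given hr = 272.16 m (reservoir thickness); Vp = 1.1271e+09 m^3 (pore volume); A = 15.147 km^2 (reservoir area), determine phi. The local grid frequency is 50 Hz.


phi = Vp / (A * 1e6 * hr)
phi = 1.1271e+09 / (15.147 * 1e6 * 272.16)
phi = 0.27341


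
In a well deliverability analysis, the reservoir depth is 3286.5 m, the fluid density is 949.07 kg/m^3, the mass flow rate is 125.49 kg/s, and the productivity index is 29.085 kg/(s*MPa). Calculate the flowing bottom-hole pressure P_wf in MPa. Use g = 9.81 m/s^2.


Step 1: P_i = rho*g*h/1e6 = 949.07*9.81*3286.5/1e6 = 30.59855 MPa
Step 2: P_wf = P_i - mdot/PI = 30.59855 - 125.49/29.085 = 26.284 MPa
P_wf = 26.284 MPa


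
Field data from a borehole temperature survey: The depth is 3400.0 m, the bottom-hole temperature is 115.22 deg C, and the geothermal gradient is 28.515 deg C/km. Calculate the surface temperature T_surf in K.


T_surf = T_d - grad * d / 1000
T_surf = 115.22 - 28.515 * 3400.0 / 1000
T_surf = 18.26900 deg C
Convert to K: 18.26900 + 273.15 = 291.42 K
T_surf = 291.42 K


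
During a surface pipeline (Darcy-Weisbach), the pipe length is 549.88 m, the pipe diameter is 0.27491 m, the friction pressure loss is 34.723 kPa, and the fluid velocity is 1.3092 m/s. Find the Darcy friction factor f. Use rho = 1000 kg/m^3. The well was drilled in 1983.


f = dP*1000 / ((L/D)*(rho*vel^2/2))
f = 34.723*1000 / ((549.88/0.27491)*(1000*1.3092^2/2))
f = 0.020256


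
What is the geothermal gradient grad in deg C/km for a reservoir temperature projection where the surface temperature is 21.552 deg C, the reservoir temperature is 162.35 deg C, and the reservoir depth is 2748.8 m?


grad = (T_res - T_surf) / d * 1000
grad = (162.35 - 21.552) / 2748.8 * 1000
grad = 51.222 deg C/km


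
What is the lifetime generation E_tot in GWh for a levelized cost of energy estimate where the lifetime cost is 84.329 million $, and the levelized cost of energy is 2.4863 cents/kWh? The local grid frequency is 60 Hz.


E_tot = C_tot / LCOE * 100
E_tot = 84.329 / 2.4863 * 100
E_tot = 3391.7 GWh


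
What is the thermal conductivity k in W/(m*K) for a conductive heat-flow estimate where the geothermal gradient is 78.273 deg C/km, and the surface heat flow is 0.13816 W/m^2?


k = q * 1000 / grad
k = 0.13816 * 1000 / 78.273
k = 1.7651 W/(m*K)


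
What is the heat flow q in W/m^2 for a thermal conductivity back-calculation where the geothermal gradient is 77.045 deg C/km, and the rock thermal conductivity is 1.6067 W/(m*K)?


q = k * grad / 1000
q = 1.6067 * 77.045 / 1000
q = 0.12379 W/m^2


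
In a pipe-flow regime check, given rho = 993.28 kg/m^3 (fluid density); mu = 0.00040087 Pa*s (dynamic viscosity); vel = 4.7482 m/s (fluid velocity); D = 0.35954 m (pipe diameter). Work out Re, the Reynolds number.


Re = rho * vel * D / mu
Re = 993.28 * 4.7482 * 0.35954 / 0.00040087
Re = 4.2300e+06


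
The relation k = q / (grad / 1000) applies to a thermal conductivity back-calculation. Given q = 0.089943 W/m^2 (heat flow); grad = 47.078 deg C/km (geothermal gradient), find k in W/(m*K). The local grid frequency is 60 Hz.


k = q / (grad / 1000)
k = 0.089943 / (47.078 / 1000)
k = 1.9105 W/(m*K)


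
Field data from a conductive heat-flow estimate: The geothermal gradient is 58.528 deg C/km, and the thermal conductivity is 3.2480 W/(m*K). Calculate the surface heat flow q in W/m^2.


q = k * grad / 1000
q = 3.2480 * 58.528 / 1000
q = 0.19010 W/m^2


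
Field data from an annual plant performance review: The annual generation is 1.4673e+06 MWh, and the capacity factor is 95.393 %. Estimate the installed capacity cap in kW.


cap = E_a / (CF/100 * 8760)
cap = 1.4673e+06 / (95.393/100 * 8760)
cap = 175.5894 MW
Convert: 175.5894 MW * 1000.0 = 1.7559e+05 kW
cap = 1.7559e+05 kW


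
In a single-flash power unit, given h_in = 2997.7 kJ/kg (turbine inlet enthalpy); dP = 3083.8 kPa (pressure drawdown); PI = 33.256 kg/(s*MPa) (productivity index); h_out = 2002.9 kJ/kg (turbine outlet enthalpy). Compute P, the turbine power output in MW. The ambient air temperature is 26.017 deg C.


Step 1: mdot = PI * dP / 1000 = 33.256 * 3083.8 / 1000 = 102.5549 kg/s
Step 2: P = mdot*(h_in - h_out)/1000 = 102.5549*(2997.7 - 2002.9)/1000 = 102.02 MW
P = 102.02 MW


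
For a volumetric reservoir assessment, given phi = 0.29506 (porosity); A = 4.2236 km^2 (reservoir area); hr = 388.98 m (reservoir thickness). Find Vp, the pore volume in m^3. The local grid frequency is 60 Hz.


Vp = A * 1e6 * hr * phi
Vp = 4.2236 * 1e6 * 388.98 * 0.29506
Vp = 4.8475e+08 m^3


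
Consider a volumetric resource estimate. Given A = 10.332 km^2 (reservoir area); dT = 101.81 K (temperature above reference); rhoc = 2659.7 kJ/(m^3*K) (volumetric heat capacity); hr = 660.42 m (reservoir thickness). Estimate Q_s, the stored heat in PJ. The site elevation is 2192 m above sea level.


Step 1: Vr = A*1e6*hr = 10.332*1e6*660.42 = 6.823459e+09 m^3
Step 2: Q_s = Vr*rhoc*dT/1e12 = 6.823459e+09*2659.7*101.81/1e12 = 1847.7 PJ
Q_s = 1847.7 PJ


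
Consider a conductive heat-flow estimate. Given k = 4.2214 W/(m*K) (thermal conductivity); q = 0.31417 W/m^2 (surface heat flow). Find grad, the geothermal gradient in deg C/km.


grad = q * 1000 / k
grad = 0.31417 * 1000 / 4.2214
grad = 74.423 deg C/km


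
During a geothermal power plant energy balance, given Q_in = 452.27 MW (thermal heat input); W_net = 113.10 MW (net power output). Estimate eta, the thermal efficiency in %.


eta = W_net / Q_in * 100
eta = 113.10 / 452.27 * 100
eta = 25.007 %


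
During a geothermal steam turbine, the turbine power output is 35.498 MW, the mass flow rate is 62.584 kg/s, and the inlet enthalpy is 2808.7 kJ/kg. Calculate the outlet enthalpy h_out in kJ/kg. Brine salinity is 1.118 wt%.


h_out = h_in - P * 1000 / mdot
h_out = 2808.7 - 35.498 * 1000 / 62.584
h_out = 2241.5 kJ/kg


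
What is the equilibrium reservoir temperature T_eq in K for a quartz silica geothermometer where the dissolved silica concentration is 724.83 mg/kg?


T_eq = 1309 / (5.19 - log10(SiO2)) - 273.15
T_eq = 1309 / (5.19 - log10(724.83)) - 273.15
T_eq = 288.7095 deg C
Convert to K: 288.7095 + 273.15 = 561.86 K
T_eq = 561.86 K


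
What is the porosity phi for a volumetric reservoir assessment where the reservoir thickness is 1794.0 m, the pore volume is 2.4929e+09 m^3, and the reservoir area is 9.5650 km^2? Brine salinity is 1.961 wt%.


phi = Vp / (A * 1e6 * hr)
phi = 2.4929e+09 / (9.5650 * 1e6 * 1794.0)
phi = 0.14528


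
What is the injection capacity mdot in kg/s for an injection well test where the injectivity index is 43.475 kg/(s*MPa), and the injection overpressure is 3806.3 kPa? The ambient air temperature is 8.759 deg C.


mdot = II * dP / 1000
mdot = 43.475 * 3806.3 / 1000
mdot = 165.48 kg/s


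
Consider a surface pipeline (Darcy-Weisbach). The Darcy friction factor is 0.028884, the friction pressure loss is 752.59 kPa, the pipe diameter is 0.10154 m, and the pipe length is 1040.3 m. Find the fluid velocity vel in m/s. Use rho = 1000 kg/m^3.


vel = sqrt(dP*1000*2*D / (f*L*rho))
vel = sqrt(752.59*1000*2*0.10154 / (0.028884*1040.3*1000))
vel = 2.2553 m/s


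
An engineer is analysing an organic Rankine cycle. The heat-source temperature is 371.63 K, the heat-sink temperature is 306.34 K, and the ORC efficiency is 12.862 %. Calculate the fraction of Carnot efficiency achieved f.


f = (eta_orc/100) / (1 - Tc/Th)
f = (12.862/100) / (1 - 306.34/371.63)
f = 0.73210


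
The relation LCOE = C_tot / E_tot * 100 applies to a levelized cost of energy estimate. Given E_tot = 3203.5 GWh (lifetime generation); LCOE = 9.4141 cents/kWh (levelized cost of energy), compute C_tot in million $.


C_tot = LCOE / 100 * E_tot
C_tot = 9.4141 / 100 * 3203.5
C_tot = 301.58 million $


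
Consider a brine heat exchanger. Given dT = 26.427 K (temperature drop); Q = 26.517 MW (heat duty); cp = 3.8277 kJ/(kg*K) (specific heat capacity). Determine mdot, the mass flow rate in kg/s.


mdot = Q * 1000 / (cp * dT)
mdot = 26.517 * 1000 / (3.8277 * 26.427)
mdot = 262.14 kg/s


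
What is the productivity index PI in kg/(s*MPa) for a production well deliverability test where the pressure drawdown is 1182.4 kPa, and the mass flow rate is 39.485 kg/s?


PI = mdot * 1000 / dP
PI = 39.485 * 1000 / 1182.4
PI = 33.394 kg/(s*MPa)


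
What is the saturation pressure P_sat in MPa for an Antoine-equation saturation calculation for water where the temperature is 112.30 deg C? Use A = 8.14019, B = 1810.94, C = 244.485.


P_sat = 10^(A - B/(C + T)) / 760 * 0.101325
P_sat = 10^(8.14019 - 1810.94/(244.485 + 112.30)) / 760 * 0.101325
P_sat = 0.15466 MPa


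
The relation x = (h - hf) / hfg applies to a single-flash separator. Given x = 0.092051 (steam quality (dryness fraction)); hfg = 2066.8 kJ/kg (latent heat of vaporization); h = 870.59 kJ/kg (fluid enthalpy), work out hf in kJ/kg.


hf = h - x * hfg
hf = 870.59 - 0.092051 * 2066.8
hf = 680.34 kJ/kg


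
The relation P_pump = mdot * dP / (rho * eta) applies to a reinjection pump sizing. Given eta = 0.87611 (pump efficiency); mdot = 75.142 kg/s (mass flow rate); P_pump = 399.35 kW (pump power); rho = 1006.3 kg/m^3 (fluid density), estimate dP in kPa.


dP = P_pump * rho * eta / mdot
dP = 399.35 * 1006.3 * 0.87611 / 75.142
dP = 4685.5 kPa


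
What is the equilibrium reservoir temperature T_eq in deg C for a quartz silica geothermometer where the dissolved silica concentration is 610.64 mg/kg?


T_eq = 1309 / (5.19 - log10(SiO2)) - 273.15
T_eq = 1309 / (5.19 - log10(610.64)) - 273.15
T_eq = 271.31 deg C


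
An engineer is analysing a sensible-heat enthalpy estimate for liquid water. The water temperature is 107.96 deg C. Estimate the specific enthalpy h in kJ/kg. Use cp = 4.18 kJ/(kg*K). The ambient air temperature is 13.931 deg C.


h = cp * T
h = 4.18 * 107.96
h = 451.27 kJ/kg


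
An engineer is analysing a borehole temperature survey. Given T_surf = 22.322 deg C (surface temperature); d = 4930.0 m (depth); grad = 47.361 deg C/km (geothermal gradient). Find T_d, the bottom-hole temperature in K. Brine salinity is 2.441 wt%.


T_d = T_surf + grad * d / 1000
T_d = 22.322 + 47.361 * 4930.0 / 1000
T_d = 255.8117 deg C
Convert to K: 255.8117 + 273.15 = 528.96 K
T_d = 528.96 K


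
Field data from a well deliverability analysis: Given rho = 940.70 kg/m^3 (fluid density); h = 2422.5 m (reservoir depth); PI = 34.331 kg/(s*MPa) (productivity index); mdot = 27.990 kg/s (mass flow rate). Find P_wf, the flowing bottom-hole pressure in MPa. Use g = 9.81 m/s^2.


Step 1: P_i = rho*g*h/1e6 = 940.7*9.81*2422.5/1e6 = 22.35548 MPa
Step 2: P_wf = P_i - mdot/PI = 22.35548 - 27.99/34.331 = 21.540 MPa
P_wf = 21.540 MPa


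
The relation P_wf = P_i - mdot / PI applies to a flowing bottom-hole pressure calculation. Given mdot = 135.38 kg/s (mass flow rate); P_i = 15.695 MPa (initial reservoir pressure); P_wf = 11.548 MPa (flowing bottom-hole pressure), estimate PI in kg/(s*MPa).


PI = mdot / (P_i - P_wf)
PI = 135.38 / (15.695 - 11.548)
PI = 32.645 kg/(s*MPa)


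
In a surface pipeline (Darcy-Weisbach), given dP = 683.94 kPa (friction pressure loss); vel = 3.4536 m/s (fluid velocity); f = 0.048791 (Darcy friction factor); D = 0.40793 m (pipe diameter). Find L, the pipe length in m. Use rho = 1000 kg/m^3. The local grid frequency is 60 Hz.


L = dP*1000*D / (f*rho*vel^2/2)
L = 683.94*1000*0.40793 / (0.048791*1000*3.4536^2/2)
L = 958.85 m


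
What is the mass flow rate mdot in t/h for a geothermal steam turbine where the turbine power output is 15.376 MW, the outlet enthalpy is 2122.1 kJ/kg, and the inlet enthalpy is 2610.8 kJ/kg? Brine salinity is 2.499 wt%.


mdot = P * 1000 / (h_in - h_out)
mdot = 15.376 * 1000 / (2610.8 - 2122.1)
mdot = 31.46307 kg/s
Convert: 31.46307 kg/s * 3.6 = 113.27 t/h
mdot = 113.27 t/h


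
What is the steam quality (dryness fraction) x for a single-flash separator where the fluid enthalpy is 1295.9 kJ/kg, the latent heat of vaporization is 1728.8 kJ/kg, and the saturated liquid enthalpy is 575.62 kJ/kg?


x = (h - hf) / hfg
x = (1295.9 - 575.62) / 1728.8
x = 0.41664


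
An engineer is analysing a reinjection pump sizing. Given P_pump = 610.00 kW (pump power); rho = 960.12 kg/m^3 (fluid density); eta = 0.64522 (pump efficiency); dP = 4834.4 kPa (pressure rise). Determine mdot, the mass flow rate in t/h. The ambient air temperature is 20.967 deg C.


mdot = P_pump * rho * eta / dP
mdot = 610.00 * 960.12 * 0.64522 / 4834.4
mdot = 78.16649 kg/s
Convert: 78.16649 kg/s * 3.6 = 281.40 t/h
mdot = 281.40 t/h


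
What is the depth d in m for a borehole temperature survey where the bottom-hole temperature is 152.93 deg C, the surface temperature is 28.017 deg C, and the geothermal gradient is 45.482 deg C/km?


d = (T_d - T_surf) / grad * 1000
d = (152.93 - 28.017) / 45.482 * 1000
d = 2746.4 m


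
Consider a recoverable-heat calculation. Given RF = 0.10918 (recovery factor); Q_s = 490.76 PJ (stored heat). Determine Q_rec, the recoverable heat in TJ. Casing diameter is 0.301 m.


Q_rec = Q_s * RF
Q_rec = 490.76 * 0.10918
Q_rec = 53.58118 PJ
Convert: 53.58118 PJ * 1000.0 = 53581 TJ
Q_rec = 53581 TJ


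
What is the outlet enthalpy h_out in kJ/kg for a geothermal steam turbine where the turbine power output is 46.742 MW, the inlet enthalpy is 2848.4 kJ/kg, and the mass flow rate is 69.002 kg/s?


h_out = h_in - P * 1000 / mdot
h_out = 2848.4 - 46.742 * 1000 / 69.002
h_out = 2171.0 kJ/kg


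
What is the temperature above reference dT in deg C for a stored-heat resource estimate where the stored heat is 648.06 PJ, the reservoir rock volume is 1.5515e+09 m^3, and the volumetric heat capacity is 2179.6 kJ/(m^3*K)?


dT = Q_s * 1e12 / (Vr * rhoc)
dT = 648.06 * 1e12 / (1.5515e+09 * 2179.6)
dT = 191.6402 K
Convert (temperature difference, 1 K = 1 deg C): 191.6402 K = 191.6402 deg C
dT = 191.64 deg C


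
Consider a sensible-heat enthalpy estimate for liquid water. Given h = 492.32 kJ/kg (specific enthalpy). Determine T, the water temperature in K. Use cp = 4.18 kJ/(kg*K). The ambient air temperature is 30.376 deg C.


T = h / cp
T = 492.32 / 4.18
T = 117.7799 deg C
Convert to K: 117.7799 + 273.15 = 390.93 K
T = 390.93 K


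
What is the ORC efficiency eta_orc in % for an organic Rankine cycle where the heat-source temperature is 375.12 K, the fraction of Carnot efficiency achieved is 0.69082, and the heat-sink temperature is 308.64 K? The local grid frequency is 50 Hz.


eta_orc = (1 - Tc/Th) * f * 100
eta_orc = (1 - 308.64/375.12) * 0.69082 * 100
eta_orc = 12.243 %


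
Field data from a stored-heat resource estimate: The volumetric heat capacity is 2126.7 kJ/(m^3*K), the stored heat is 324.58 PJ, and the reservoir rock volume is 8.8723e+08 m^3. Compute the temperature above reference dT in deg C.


dT = Q_s * 1e12 / (Vr * rhoc)
dT = 324.58 * 1e12 / (8.8723e+08 * 2126.7)
dT = 172.0201 K
Convert (temperature difference, 1 K = 1 deg C): 172.0201 K = 172.0201 deg C
dT = 172.02 deg C


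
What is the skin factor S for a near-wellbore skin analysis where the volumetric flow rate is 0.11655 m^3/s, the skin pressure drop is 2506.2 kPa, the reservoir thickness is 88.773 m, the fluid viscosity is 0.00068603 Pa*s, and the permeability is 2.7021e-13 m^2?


S = dP_s * 1000 * 2*pi*k*hr / (q*mu)
S = 2506.2 * 1000 * 2*pi*2.7021e-13*88.773 / (0.11655*0.00068603)
S = 4.7241


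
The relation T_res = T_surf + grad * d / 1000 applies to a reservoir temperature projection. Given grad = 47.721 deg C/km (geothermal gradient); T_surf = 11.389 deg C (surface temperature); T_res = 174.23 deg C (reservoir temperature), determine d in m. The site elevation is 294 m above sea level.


d = (T_res - T_surf) / grad * 1000
d = (174.23 - 11.389) / 47.721 * 1000
d = 3412.4 m


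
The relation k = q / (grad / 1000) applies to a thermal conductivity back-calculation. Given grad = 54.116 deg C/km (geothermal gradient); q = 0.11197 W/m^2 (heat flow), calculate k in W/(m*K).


k = q / (grad / 1000)
k = 0.11197 / (54.116 / 1000)
k = 2.0691 W/(m*K)


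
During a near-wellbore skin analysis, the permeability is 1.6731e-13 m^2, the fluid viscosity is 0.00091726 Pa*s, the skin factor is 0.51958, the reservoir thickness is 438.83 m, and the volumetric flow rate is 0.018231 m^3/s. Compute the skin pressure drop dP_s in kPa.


dP_s = S * q * mu / (2*pi*k*hr) / 1000
dP_s = 0.51958 * 0.018231 * 0.00091726 / (2*pi*1.6731e-13*438.83) / 1000
dP_s = 18.835 kPa


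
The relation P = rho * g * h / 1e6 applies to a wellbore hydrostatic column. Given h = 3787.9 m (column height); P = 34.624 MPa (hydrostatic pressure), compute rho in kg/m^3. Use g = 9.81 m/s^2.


rho = P * 1e6 / (g * h)
rho = 34.624 * 1e6 / (9.81 * 3787.9)
rho = 931.77 kg/m^3


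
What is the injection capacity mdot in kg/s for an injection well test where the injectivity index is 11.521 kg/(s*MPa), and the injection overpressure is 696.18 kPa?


mdot = II * dP / 1000
mdot = 11.521 * 696.18 / 1000
mdot = 8.0207 kg/s


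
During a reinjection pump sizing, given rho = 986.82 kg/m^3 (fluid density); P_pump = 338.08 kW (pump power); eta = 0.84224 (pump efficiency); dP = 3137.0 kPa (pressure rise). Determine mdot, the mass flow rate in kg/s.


mdot = P_pump * rho * eta / dP
mdot = 338.08 * 986.82 * 0.84224 / 3137.0
mdot = 89.573 kg/s


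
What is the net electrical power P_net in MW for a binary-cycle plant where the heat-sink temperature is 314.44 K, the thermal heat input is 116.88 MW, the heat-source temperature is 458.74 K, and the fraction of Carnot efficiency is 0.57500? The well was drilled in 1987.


Step 1: eta = (1 - Tc/Th)*f = (1 - 314.44/458.74)*0.575 = 0.1808704
Step 2: P_net = eta * Q_in = 0.1808704 * 116.88 = 21.140 MW
P_net = 21.140 MW


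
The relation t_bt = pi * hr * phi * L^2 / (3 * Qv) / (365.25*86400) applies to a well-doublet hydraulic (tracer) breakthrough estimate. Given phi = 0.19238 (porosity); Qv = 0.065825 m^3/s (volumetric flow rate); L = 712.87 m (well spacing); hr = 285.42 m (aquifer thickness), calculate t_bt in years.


t_bt = pi * hr * phi * L^2 / (3 * Qv) / (365.25*86400)
t_bt = pi * 285.42 * 0.19238 * 712.87^2 / (3 * 0.065825) / (365.25*86400)
t_bt = 14.067 years


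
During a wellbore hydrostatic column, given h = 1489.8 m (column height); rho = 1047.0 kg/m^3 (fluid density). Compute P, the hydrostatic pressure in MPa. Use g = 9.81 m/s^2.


P = rho * g * h / 1e6
P = 1047.0 * 9.81 * 1489.8 / 1e6
P = 15.302 MPa


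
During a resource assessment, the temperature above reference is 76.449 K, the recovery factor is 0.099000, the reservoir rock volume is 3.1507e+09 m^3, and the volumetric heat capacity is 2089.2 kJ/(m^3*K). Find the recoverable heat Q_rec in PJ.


Step 1: Q_s = Vr*rhoc*dT/1e12 = 3.1507e+09*2089.2*76.449/1e12 = 503.2211 PJ
Step 2: Q_rec = Q_s * RF = 503.2211 * 0.099 = 49.819 PJ
Q_rec = 49.819 PJ


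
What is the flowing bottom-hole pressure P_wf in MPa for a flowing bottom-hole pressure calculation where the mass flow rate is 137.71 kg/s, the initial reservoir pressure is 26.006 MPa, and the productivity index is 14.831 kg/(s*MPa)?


P_wf = P_i - mdot / PI
P_wf = 26.006 - 137.71 / 14.831
P_wf = 16.721 MPa


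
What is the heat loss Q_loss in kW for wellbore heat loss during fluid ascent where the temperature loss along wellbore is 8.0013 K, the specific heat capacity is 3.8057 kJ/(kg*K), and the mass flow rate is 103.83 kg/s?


Q_loss = mdot * cp * dT
Q_loss = 103.83 * 3.8057 * 8.0013
Q_loss = 3161.7 kW


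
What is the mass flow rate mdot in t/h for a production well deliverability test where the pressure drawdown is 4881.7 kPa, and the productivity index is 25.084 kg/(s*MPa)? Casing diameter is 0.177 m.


mdot = PI * dP / 1000
mdot = 25.084 * 4881.7 / 1000
mdot = 122.4526 kg/s
Convert: 122.4526 kg/s * 3.6 = 440.83 t/h
mdot = 440.83 t/h


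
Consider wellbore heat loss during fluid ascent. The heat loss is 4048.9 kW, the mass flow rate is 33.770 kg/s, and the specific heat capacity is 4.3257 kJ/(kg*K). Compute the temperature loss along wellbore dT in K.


dT = Q_loss / (mdot * cp)
dT = 4048.9 / (33.770 * 4.3257)
dT = 27.717 K


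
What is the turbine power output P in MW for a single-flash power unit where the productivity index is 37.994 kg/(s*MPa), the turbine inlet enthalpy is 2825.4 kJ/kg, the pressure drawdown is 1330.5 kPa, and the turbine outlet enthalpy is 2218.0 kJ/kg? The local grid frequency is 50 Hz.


Step 1: mdot = PI * dP / 1000 = 37.994 * 1330.5 / 1000 = 50.55102 kg/s
Step 2: P = mdot*(h_in - h_out)/1000 = 50.55102*(2825.4 - 2218.0)/1000 = 30.705 MW
P = 30.705 MW


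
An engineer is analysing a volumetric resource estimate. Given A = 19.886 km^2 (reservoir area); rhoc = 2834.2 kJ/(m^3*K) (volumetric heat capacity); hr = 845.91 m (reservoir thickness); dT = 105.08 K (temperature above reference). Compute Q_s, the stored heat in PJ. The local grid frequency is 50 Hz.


Step 1: Vr = A*1e6*hr = 19.886*1e6*845.91 = 1.682177e+10 m^3
Step 2: Q_s = Vr*rhoc*dT/1e12 = 1.682177e+10*2834.2*105.08/1e12 = 5009.8 PJ
Q_s = 5009.8 PJ


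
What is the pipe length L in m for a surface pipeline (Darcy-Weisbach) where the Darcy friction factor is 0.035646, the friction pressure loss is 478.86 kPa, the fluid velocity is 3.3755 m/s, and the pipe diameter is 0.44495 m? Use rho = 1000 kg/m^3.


L = dP*1000*D / (f*rho*vel^2/2)
L = 478.86*1000*0.44495 / (0.035646*1000*3.3755^2/2)
L = 1049.2 m


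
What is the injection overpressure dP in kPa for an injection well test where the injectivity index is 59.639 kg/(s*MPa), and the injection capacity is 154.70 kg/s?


dP = mdot * 1000 / II
dP = 154.70 * 1000 / 59.639
dP = 2593.9 kPa


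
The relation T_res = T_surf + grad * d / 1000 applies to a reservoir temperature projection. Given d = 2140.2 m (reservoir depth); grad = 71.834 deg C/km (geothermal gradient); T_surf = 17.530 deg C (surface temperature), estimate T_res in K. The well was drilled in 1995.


T_res = T_surf + grad * d / 1000
T_res = 17.530 + 71.834 * 2140.2 / 1000
T_res = 171.2691 deg C
Convert to K: 171.2691 + 273.15 = 444.42 K
T_res = 444.42 K


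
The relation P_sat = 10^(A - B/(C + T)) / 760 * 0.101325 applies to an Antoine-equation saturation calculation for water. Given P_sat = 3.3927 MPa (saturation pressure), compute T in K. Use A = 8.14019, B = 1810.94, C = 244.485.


T = B / (A - log10(P_sat * 760 / 0.101325)) - C
T = 1810.94 / (8.14019 - log10(3.3927 * 760 / 0.101325)) - 244.485
T = 240.4305 deg C
Convert to K: 240.4305 + 273.15 = 513.58 K
T = 513.58 K


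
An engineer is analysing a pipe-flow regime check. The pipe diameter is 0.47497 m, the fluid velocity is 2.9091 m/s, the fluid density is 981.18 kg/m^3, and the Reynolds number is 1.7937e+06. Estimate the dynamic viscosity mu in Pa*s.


mu = rho * vel * D / Re
mu = 981.18 * 2.9091 * 0.47497 / 1.7937e+06
mu = 0.00075583 Pa*s


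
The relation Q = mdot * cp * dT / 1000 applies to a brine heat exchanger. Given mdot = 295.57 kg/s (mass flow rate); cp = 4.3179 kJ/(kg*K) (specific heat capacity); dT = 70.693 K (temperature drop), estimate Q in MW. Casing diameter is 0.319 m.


Q = mdot * cp * dT / 1000
Q = 295.57 * 4.3179 * 70.693 / 1000
Q = 90.221 MW


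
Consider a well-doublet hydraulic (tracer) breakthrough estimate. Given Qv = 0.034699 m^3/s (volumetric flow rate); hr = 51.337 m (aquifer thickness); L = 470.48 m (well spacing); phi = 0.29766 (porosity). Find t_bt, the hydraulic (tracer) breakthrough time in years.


t_bt = pi * hr * phi * L^2 / (3 * Qv) / (365.25*86400)
t_bt = pi * 51.337 * 0.29766 * 470.48^2 / (3 * 0.034699) / (365.25*86400)
t_bt = 3.2348 years


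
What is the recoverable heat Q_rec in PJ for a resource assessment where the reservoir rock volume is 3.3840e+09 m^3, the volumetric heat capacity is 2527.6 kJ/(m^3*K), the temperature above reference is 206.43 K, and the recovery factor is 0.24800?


Step 1: Q_s = Vr*rhoc*dT/1e12 = 3.3840e+09*2527.6*206.43/1e12 = 1765.678 PJ
Step 2: Q_rec = Q_s * RF = 1765.678 * 0.248 = 437.89 PJ
Q_rec = 437.89 PJ


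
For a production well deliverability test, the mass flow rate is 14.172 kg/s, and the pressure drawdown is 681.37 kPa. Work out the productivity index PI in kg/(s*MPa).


PI = mdot * 1000 / dP
PI = 14.172 * 1000 / 681.37
PI = 20.799 kg/(s*MPa)


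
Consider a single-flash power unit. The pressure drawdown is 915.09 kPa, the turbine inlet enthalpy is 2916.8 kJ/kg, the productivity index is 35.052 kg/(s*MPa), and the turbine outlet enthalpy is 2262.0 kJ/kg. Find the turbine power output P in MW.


Step 1: mdot = PI * dP / 1000 = 35.052 * 915.09 / 1000 = 32.07573 kg/s
Step 2: P = mdot*(h_in - h_out)/1000 = 32.07573*(2916.8 - 2262.0)/1000 = 21.003 MW
P = 21.003 MW


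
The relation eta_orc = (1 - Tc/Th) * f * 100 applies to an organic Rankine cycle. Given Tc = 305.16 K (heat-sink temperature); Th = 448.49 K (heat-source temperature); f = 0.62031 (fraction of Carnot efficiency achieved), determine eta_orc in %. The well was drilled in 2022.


eta_orc = (1 - Tc/Th) * f * 100
eta_orc = (1 - 305.16/448.49) * 0.62031 * 100
eta_orc = 19.824 %


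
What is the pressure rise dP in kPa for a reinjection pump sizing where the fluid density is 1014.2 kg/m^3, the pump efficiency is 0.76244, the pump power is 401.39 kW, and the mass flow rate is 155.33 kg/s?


dP = P_pump * rho * eta / mdot
dP = 401.39 * 1014.2 * 0.76244 / 155.33
dP = 1998.2 kPa


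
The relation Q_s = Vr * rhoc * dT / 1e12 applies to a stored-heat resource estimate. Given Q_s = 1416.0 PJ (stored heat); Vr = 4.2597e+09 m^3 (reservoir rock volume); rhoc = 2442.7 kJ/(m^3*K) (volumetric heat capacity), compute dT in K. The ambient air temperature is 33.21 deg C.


dT = Q_s * 1e12 / (Vr * rhoc)
dT = 1416.0 * 1e12 / (4.2597e+09 * 2442.7)
dT = 136.09 K


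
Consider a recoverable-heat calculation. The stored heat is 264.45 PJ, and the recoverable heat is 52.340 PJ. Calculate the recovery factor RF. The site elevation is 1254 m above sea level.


RF = Q_rec / Q_s
RF = 52.340 / 264.45
RF = 0.19792


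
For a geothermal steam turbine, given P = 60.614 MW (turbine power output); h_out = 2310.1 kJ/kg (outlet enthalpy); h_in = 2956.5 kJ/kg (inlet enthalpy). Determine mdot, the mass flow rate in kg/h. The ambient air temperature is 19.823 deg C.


mdot = P * 1000 / (h_in - h_out)
mdot = 60.614 * 1000 / (2956.5 - 2310.1)
mdot = 93.77166 kg/s
Convert: 93.77166 kg/s * 3600.0 = 3.3758e+05 kg/h
mdot = 3.3758e+05 kg/h
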